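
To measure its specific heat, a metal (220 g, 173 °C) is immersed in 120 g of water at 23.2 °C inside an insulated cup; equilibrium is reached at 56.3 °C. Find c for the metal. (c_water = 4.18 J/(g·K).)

Heat lost by the metal = heat gained by the water:
220×c×(173 − 56.3) = 120×4.18×(56.3 − 23.2)
25674 c = 16603  ⇒  c ≈ 0.6467 J/(g·K)

c ≈ 0.647 J/(g·K)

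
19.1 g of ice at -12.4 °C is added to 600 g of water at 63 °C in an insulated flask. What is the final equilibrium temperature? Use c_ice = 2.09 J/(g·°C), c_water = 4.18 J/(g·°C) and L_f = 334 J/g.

Setting the total heat transfer to zero:
warm ice to 0 °C: 19.1·2.09·(0 − (-12.4)) = 495; melt ice: 19.1·334 = 6379.4; meltwater 0→T: 19.1·4.18·T = 79.84 T; water: 2508(T − 63)
2587.8 T = 158004 − 6874.4 = 151130
T ≈ 58.40 °C — above 0 °C, consistent with complete melting.

T_f ≈ 58.4 °C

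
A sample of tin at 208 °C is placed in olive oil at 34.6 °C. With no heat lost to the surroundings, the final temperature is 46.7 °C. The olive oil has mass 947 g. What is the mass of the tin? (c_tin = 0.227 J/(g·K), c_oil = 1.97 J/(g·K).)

m ≈ 617 g

Net heat exchanged in the isolated system is zero:
m×0.227×(46.7 − 208) + 947×1.97×(46.7 − 34.6) = 0
-36.62 m = -22574
m = -22574/-36.62 ≈ 616.5 g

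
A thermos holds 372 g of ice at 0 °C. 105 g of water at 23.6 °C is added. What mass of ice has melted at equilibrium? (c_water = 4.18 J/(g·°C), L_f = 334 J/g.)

m_melted ≈ 31 g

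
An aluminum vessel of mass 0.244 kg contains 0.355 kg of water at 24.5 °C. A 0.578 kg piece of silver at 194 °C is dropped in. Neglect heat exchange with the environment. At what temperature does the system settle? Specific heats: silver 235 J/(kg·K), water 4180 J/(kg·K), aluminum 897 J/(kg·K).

T_f ≈ 37.0 °C

Net heat exchanged in the isolated system is zero:
0.578*235*(T − 194) + 0.355*4180*(T − 24.5) + 0.244*897*(T − 24.5) = 0
1838.6 T = 68069
T = 68069/1838.6 ≈ 37.02 °C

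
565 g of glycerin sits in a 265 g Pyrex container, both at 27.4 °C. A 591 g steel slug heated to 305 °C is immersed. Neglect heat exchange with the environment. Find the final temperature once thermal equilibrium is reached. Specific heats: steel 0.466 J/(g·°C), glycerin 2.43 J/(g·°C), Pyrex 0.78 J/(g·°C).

Setting the total heat transfer to zero:
591*0.466*(T − 305) + 565*2.43*(T − 27.4) + 265*0.78*(T − 27.4) = 0
275.41(T − 305) + 1373(T − 27.4) + 206.7(T − 27.4) = 0
1855.1 T = 127281
T = 127281/1855.1 ≈ 68.61 °C

T_f ≈ 68.6 °C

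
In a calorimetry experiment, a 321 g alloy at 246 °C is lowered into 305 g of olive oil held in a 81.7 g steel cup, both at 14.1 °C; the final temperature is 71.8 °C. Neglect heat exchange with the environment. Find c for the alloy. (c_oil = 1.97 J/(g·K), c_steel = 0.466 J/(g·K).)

c ≈ 0.659 J/(g·K)

Energy conservation, ΣQ = 0:
321·c·(71.8 − 246) + 305·1.97·(71.8 − 14.1) + 81.7·0.466·(71.8 − 14.1) = 0
-55918 c = -36866
c = -36866/-55918 ≈ 0.6593 J/(g·K)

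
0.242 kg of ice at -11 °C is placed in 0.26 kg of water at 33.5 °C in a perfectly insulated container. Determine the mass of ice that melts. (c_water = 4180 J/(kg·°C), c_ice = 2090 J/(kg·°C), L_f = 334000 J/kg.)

m_melted ≈ 0.0923 kg

Heat available from the water dropping to 0 °C: 0.26·4180·33.5 = 36408 J.
Warming the ice to 0 °C takes 0.242·2090·11 = 5563.6 J, leaving 30844 J for melting.
Fully melting the ice requires m_ice L_f = 0.242·334000 = 80828 J.
That's not enough to melt it all — equilibrium is at 0 °C with ice remaining.
m_melt = 30844 / L_f = 0.09235 kg.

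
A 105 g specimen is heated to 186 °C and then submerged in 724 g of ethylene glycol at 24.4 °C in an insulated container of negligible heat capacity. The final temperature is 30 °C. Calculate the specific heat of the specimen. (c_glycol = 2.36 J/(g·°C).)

Conservation of energy gives ΣQ = 0:
105·c·(30 − 186) + 724·2.36·(30 − 24.4) = 0
-16380 c = -9568.4
c = -9568.4/-16380 ≈ 0.5842 J/(g·°C)

c ≈ 0.584 J/(g·°C)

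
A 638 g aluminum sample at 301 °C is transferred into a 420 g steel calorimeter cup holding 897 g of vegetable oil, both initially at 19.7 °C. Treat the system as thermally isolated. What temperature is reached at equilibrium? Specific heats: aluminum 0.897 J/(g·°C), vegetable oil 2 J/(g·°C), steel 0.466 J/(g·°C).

T_f ≈ 82.5 °C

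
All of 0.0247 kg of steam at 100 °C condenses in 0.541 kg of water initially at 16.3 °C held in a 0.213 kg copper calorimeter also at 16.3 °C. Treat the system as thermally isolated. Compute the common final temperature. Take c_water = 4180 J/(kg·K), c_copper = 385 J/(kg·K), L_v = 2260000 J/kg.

T_f ≈ 42.6 °C

Conservation of energy gives ΣQ = 0:
latent heat released on condensation: 0.0247×2260000 = 55822; condensate cools 100→T: 0.0247×4180×(T − 100) = 103.25(T − 100); original water: 2261.4(T − 16.3); cup: 82(T − 16.3)
2446.6 T = 55822 + 10325 + 38197 = 104344
T ≈ 42.65 °C — below 100 °C, confirming all the steam condensed.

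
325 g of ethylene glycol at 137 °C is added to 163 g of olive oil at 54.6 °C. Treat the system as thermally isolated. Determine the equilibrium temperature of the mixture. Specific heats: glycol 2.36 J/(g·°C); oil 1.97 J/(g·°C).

T_f ≈ 112.7 °C

Energy conservation, ΣQ = 0:
325·2.36·(T − 137) + 163·1.97·(T − 54.6) = 0
1088.1 T = 122612
T = 122612 / 1088.1 = 113 °C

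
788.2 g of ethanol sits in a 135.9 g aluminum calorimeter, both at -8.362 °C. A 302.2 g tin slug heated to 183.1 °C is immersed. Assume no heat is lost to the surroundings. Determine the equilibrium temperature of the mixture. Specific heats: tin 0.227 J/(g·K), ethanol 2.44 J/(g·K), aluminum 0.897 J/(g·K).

T_f ≈ -2.1 °C

Heat gained plus heat lost sum to zero:
302.2×0.227×(T − 183.1) + 788.2×2.44×(T − (-8.362)) + 135.9×0.897×(T − (-8.362)) = 0
2113.7 T = -4540.7
T = -4540.7 / 2113.7 = -2.15 °C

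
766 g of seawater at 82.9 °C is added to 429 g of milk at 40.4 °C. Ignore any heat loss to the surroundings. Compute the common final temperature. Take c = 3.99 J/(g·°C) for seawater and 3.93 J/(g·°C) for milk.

T_f ≈ 67.8 °C

|Q_seawater| = |Q_milk|:
766·3.99·(82.9 − T) = 429·3.93·(T − 40.4)
3056.3(82.9 − T) = 1686(T − 40.4)
4742.3 T = 321484  ⇒  T ≈ 67.79 °C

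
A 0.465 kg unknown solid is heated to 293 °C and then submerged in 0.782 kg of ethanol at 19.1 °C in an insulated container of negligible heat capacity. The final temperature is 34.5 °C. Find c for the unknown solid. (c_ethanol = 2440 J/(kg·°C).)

c ≈ 244 J/(kg·°C)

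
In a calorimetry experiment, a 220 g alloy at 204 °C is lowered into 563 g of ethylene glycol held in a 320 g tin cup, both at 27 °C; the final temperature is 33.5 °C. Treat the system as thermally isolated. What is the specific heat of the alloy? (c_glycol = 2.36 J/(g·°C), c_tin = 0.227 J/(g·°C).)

c ≈ 0.243 J/(g·°C)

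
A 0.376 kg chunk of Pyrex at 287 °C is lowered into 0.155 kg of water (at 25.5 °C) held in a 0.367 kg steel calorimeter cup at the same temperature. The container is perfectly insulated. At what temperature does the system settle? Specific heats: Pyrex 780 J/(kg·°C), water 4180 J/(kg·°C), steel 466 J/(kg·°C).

T_f ≈ 94.5 °C

Setting the total heat transfer to zero:
0.376×780×(T − 287) + 0.155×4180×(T − 25.5) + 0.367×466×(T − 25.5) = 0
293.28(T − 287) + 647.9(T − 25.5) + 171.02(T − 25.5) = 0
1112.2 T = 105054
T ≈ 94.46 °C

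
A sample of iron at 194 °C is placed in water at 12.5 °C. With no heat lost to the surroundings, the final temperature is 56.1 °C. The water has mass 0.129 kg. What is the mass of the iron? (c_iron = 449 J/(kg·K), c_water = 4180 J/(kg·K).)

|Q_iron| = |Q_water|:
m×449×(194 − 56.1) = 0.129×4180×(56.1 − 12.5)
61917 m = 23510  ⇒  m ≈ 0.3797 kg

m ≈ 0.38 kg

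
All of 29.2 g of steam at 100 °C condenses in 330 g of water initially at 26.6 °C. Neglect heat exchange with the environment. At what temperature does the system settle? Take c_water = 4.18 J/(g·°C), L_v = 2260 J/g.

T_f ≈ 76.5 °C

Energy conservation, ΣQ = 0:
latent heat released on condensation: 29.2×2260 = 65992
  condensate cools 100→T: 29.2×4.18×(T − 100) = 122.06(T − 100)
  original water: 1379.4(T − 26.6)
1501.5 T = 65992 + 12206 + 36692 = 114890
T ≈ 76.52 °C, under the boiling point, so the assumption holds.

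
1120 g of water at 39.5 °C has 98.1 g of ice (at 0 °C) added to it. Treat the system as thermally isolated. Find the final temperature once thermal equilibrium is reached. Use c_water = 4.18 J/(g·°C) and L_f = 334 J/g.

T_f ≈ 29.9 °C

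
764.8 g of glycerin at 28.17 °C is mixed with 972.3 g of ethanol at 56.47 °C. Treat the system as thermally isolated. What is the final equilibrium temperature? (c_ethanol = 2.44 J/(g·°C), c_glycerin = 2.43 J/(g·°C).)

T_f is the heat-capacity-weighted average of the initial temperatures:
T_f = (2372.4*56.47 + 1858.5*28.17) / (2372.4 + 1858.5)
    = 186323 / 4230.9 ≈ 44.04 °C

T_f ≈ 44.0 °C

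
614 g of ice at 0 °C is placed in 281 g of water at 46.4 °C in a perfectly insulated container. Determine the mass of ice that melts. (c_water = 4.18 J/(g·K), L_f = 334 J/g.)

m_melted ≈ 163 g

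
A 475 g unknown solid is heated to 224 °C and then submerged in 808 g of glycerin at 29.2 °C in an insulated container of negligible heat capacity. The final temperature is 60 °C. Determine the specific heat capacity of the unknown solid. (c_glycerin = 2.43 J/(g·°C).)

Taking heat into each body as positive, Σ m c ΔT = 0:
475·c·(60 − 224) + 808·2.43·(60 − 29.2) = 0
-77900 c = -60474
c = -60474/-77900 ≈ 0.7763 J/(g·°C)

c ≈ 0.776 J/(g·°C)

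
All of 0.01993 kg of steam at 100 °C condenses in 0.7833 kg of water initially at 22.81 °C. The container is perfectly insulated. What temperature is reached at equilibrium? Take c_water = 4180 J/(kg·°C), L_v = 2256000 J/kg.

Let T be the final temperature. ΣQ_i = 0:
latent heat released on condensation: 0.01993·2256000 = 44962; condensate cools 100→T: 0.01993·4180·(T − 100) = 83.31(T − 100); water warms: 0.7833·4180·(T − 22.81) = 3274.2(T − 22.81)
3357.5 T = 44962 + 8330.7 + 74684 = 127977
T ≈ 38.12 °C — below 100 °C, confirming all the steam condensed.

T_f ≈ 38.1 °C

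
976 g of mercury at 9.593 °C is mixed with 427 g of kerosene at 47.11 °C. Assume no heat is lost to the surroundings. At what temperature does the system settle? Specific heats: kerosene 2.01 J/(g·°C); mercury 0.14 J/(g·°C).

With ΣQ=0 the equilibrium temperature is the m·c-weighted mean:
T_f = (858.27·47.11 + 136.64·9.593) / (858.27 + 136.64)
    = 41744 / 994.91 ≈ 41.96 °C

T_f ≈ 42.0 °C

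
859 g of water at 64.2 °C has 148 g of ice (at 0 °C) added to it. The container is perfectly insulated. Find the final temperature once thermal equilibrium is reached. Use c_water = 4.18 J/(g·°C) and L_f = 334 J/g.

T_f ≈ 43.0 °C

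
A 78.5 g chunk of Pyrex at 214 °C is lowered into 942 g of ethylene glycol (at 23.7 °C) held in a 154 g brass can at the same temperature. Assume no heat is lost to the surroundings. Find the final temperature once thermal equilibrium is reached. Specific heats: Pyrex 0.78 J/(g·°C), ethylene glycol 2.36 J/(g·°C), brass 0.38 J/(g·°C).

Conservation of energy gives ΣQ = 0:
78.5·0.78·(T − 214) + 942·2.36·(T − 23.7) + 154·0.38·(T − 23.7) = 0
61.23(T − 214) + 2223.1(T − 23.7) + 58.52(T − 23.7) = 0
(61.23 + 2223.1 + 58.52) T = 61.23·214 + 2223.1·23.7 + 58.52·23.7
T = 67178 / 2342.9 = 28.7 °C

T_f ≈ 28.7 °C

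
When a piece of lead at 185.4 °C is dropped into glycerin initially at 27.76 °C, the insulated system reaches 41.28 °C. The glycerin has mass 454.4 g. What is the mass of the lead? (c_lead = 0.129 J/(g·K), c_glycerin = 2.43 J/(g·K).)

m ≈ 803 g

|Q_lead| = |Q_glycerin|:
m·0.129·(185.4 − 41.28) = 454.4·2.43·(41.28 − 27.76)
18.59 m = 14929  ⇒  m ≈ 803 g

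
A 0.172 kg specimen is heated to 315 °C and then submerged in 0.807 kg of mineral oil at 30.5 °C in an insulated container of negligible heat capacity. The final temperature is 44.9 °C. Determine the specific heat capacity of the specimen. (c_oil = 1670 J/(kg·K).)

m_s c (T_s − T_f) = m_oil c_oil (T_f − T_0):
0.172×c×(315 − 44.9) = 0.807×1670×(44.9 − 30.5)
46.46 c = 19407  ⇒  c ≈ 417.7 J/(kg·K)

c ≈ 418 J/(kg·K)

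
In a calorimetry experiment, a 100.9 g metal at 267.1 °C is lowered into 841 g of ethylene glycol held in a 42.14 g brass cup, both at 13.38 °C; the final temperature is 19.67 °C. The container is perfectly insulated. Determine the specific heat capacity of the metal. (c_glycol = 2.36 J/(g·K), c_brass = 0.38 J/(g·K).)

c ≈ 0.504 J/(g·K)

Setting the total heat transfer to zero:
100.9·c·(19.67 − 267.1) + 841·2.36·(19.67 − 13.38) + 42.14·0.38·(19.67 − 13.38) = 0
-24966 c = -12585
c = -12585/-24966 ≈ 0.5041 J/(g·K)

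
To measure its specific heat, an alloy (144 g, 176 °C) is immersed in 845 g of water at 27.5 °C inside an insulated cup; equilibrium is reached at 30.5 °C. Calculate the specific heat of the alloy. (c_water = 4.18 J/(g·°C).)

c ≈ 0.506 J/(g·°C)

Energy conservation, ΣQ = 0:
144×c×(30.5 − 176) + 845×4.18×(30.5 − 27.5) = 0
-20952 c = -10596
c = -10596/-20952 ≈ 0.5057 J/(g·°C)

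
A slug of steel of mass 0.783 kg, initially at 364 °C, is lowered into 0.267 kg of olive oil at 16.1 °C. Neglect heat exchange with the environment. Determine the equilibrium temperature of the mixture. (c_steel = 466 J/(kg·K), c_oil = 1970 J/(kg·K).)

With ΣQ=0 the equilibrium temperature is the m·c-weighted mean:
T_f = (364.88*364 + 525.99*16.1) / (364.88 + 525.99)
    = 141284 / 890.87 ≈ 158.59 °C

T_f ≈ 158.6 °C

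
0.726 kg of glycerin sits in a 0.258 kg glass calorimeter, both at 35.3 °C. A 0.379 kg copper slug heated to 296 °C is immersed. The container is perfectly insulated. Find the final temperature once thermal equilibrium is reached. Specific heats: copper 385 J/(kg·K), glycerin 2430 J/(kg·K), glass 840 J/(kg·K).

T_f ≈ 53.2 °C

T_f = Σ m_i c_i T_i / Σ m_i c_i:
T_f = (145.91·296 + 1764.2·35.3 + 216.72·35.3) / (145.91 + 1764.2 + 216.72)
    = 113117 / 2126.8 ≈ 53.19 °C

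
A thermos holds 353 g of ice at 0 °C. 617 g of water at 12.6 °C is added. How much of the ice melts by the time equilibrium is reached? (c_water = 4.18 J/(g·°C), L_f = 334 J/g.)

Heat available from the water dropping to 0 °C: 617×4.18×12.6 = 32496 J.
To melt every bit of ice: 353×334 = 117902 J.
That's not enough to melt it all — equilibrium is at 0 °C with ice remaining.
Mass melted = 32496/334 ≈ 97.29 g.

m_melted ≈ 97.3 g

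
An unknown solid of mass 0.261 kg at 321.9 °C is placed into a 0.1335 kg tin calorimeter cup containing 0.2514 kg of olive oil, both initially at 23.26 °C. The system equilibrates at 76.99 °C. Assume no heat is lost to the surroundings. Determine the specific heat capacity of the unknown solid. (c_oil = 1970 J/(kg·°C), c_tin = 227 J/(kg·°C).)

Let T be the final temperature. ΣQ_i = 0:
0.261·c·(76.99 − 321.9) + 0.2514·1970·(76.99 − 23.26) + 0.1335·227·(76.99 − 23.26) = 0
-63.92 c = -28238
c = -28238/-63.92 ≈ 441.8 J/(kg·°C)

c ≈ 442 J/(kg·°C)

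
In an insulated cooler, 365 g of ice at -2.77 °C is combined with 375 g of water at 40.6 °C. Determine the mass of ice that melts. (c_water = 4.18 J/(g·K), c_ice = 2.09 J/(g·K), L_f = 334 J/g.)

m_melted ≈ 184 g

Cooling the water to 0 °C releases 375·4.18·40.6 = 63640 J.
Warming the ice to 0 °C takes 365·2.09·2.77 = 2113.1 J, leaving 61527 J for melting.
To melt every bit of ice: 365·334 = 121910 J.
Since 61527 < 121910 J, not all the ice melts; equilibrium is at 0 °C.
m_melted·334 = 61527  ⇒  m_melted ≈ 184.2 g.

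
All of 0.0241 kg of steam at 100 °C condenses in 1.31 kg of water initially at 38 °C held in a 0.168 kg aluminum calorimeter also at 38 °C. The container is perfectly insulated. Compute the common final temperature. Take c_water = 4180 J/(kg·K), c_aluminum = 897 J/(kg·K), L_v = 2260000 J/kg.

T_f ≈ 48.6 °C

Let T be the final temperature. ΣQ_i = 0:
steam→water at 100 °C releases m L_v = 0.0241·2260000 = 54466; condensate cools 100→T: 0.0241·4180·(T − 100) = 100.74(T − 100); original water: 5475.8(T − 38); aluminum cup: 0.168·897·(T − 38) = 150.7(T − 38)
5727.2 T = 54466 + 10074 + 213807 = 278347
T ≈ 48.60 °C, under the boiling point, so the assumption holds.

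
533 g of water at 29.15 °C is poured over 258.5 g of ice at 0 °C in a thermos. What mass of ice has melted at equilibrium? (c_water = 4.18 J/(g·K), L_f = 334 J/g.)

m_melted ≈ 194 g

Water can give up m c ΔT = 533×4.18×29.15 = 64944 J before reaching 0 °C.
Melting all 258.5 g of ice would need 258.5×334 = 86339 J.
64944 J < 86339 J, so only part of the ice melts and the system sits at 0 °C.
m_melt = 64944 / L_f = 194.4 g.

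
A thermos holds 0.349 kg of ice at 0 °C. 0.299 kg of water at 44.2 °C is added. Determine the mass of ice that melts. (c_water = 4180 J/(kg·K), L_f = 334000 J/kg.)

m_melted ≈ 0.165 kg

Cooling the water to 0 °C releases 0.299·4180·44.2 = 55242 J.
Melting all 0.349 kg of ice would need 0.349·334000 = 116566 J.
55242 J < 116566 J, so only part of the ice melts and the system sits at 0 °C.
m_melt = 55242 / L_f = 0.1654 kg.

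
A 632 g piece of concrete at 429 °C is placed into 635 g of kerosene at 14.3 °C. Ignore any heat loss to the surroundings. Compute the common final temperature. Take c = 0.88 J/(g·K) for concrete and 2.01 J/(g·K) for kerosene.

T_f ≈ 140.2 °C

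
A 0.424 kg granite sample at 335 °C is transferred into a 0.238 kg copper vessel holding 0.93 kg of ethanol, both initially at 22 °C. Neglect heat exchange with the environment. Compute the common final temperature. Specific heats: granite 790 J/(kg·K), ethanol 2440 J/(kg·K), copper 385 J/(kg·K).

T_f ≈ 60.9 °C

Taking heat into each body as positive, Σ m c ΔT = 0:
0.424×790×(T − 335) + 0.93×2440×(T − 22) + 0.238×385×(T − 22) = 0
334.96(T − 335) + 2269.2(T − 22) + 91.63(T − 22) = 0
2695.8 T = 164150
T ≈ 60.89 °C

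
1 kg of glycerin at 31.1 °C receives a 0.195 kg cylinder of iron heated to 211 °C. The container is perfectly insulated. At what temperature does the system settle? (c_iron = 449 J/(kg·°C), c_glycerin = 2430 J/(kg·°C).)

T_f = Σ m_i c_i T_i / Σ m_i c_i:
T_f = (87.56·211 + 2430·31.1) / (87.56 + 2430)
    = 94047 / 2517.6 ≈ 37.36 °C

T_f ≈ 37.4 °C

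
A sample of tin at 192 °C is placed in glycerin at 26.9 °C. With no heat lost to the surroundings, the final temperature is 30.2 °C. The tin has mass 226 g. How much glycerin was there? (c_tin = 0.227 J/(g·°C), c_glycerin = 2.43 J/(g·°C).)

m ≈ 1040 g

Heat lost by the tin = heat gained by the glycerin:
226×0.227×(192 − 30.2) = m×2.43×(30.2 − 26.9)
8.019 m = 8300.7  ⇒  m ≈ 1035 g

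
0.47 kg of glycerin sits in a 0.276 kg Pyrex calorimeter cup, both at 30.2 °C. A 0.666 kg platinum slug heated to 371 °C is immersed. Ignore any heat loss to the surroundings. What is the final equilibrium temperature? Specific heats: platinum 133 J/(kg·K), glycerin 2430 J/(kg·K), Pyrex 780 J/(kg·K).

T_f ≈ 51.1 °C

Heat gained plus heat lost sum to zero:
0.666*133*(T − 371) + 0.47*2430*(T − 30.2) + 0.276*780*(T − 30.2) = 0
88.58(T − 371) + 1142.1(T − 30.2) + 215.28(T − 30.2) = 0
(88.58 + 1142.1 + 215.28) T = 88.58*371 + 1142.1*30.2 + 215.28*30.2
T = 73855/1446 ≈ 51.08 °C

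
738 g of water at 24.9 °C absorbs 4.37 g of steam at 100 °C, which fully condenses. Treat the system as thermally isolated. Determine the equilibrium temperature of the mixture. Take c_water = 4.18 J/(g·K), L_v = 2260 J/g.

T_f ≈ 28.5 °C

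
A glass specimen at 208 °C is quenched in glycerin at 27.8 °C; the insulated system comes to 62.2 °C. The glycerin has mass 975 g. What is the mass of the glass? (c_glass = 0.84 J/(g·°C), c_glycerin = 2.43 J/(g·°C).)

Heat lost by the glass = heat gained by the glycerin:
m×0.84×(208 − 62.2) = 975×2.43×(62.2 − 27.8)
122.47 m = 81502  ⇒  m ≈ 665.5 g

m ≈ 665 g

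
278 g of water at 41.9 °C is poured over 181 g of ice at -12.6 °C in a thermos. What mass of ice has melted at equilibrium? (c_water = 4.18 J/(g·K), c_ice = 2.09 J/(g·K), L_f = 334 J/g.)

m_melted ≈ 132 g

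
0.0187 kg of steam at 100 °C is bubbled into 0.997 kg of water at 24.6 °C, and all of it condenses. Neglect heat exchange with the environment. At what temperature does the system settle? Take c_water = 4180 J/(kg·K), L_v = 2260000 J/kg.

Taking heat into each body as positive, Σ m c ΔT = 0:
steam→water at 100 °C releases m L_v = 0.0187×2260000 = 42262
  condensed water 100 °C→T: 78.17(T − 100)
  original water: 4167.5(T − 24.6)
4245.6 T = 42262 + 7816.6 + 102520 = 152598
T ≈ 35.94 °C — below 100 °C, confirming all the steam condensed.

T_f ≈ 35.9 °C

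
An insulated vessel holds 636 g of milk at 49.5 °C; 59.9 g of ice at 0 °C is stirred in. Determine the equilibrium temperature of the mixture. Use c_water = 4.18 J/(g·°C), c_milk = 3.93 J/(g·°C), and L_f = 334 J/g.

T_f ≈ 37.7 °C

Let T be the final temperature. ΣQ_i = 0:
latent heat to melt: 59.9·334 = 20007
  meltwater 0→T: 59.9·4.18·T = 250.38 T
  milk: 2499.5(T − 49.5)
2749.9 T = 123724 − 20007 = 103718
T ≈ 37.72 °C. Since T > 0 °C, the all-ice-melts assumption holds.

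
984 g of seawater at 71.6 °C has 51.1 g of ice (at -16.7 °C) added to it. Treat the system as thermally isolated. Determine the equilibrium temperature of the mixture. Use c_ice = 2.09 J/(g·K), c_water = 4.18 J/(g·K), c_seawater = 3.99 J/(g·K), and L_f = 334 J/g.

Energy balance with sensible and latent terms:
ice -16.7→0 °C: 51.1×2.09×16.7 = 1783.5
  melt ice: 51.1×334 = 17067
  meltwater 0→T: 51.1×4.18×T = 213.6 T
  seawater: 3926.2(T − 71.6)
4139.8 T = 281113 − 18851 = 262262
T ≈ 63.35 °C. Since T > 0 °C, the all-ice-melts assumption holds.

T_f ≈ 63.4 °C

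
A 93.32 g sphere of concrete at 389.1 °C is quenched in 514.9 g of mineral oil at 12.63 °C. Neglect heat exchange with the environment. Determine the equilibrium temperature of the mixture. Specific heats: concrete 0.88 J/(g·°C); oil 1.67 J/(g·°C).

Conservation of energy gives ΣQ = 0:
93.32*0.88*(T − 389.1) + 514.9*1.67*(T − 12.63) = 0
82.12(T − 389.1) + 859.88(T − 12.63) = 0
(82.12 + 859.88) T = 82.12*389.1 + 859.88*12.63
T ≈ 45.45 °C

T_f ≈ 45.4 °C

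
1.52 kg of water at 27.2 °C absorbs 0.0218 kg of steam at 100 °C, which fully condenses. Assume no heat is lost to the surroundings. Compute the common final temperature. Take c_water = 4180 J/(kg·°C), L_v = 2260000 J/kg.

Conservation of energy gives ΣQ = 0:
steam→water at 100 °C releases m L_v = 0.0218·2260000 = 49268; condensed water 100 °C→T: 91.12(T − 100); original water: 6353.6(T − 27.2)
6444.7 T = 49268 + 9112.4 + 172818 = 231198
T ≈ 35.87 °C — below 100 °C, confirming all the steam condensed.

T_f ≈ 35.9 °C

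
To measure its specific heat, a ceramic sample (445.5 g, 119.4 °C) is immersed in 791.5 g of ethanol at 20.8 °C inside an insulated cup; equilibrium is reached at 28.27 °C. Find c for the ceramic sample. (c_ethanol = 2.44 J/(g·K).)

c ≈ 0.355 J/(g·K)

Heat lost by the ceramic sample = heat gained by the ethanol:
445.5·c·(119.4 − 28.27) = 791.5·2.44·(28.27 − 20.8)
40598 c = 14427  ⇒  c ≈ 0.3553 J/(g·K)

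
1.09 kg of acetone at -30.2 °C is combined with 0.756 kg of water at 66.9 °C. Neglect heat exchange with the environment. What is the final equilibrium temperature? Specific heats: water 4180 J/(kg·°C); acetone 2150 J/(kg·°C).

Heat lost by the water equals heat gained by the acetone:
0.756·4180·(66.9 − T) = 1.09·2150·(T − (-30.2))
3160.1(66.9 − T) = 2343.5(T − (-30.2))
5503.6 T = 140636  ⇒  T ≈ 25.55 °C

T_f ≈ 25.6 °C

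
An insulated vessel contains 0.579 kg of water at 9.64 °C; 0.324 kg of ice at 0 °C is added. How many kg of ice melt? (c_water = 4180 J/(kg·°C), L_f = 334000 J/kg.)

Water can give up m c ΔT = 0.579×4180×9.64 = 23331 J before reaching 0 °C.
To melt every bit of ice: 0.324×334000 = 108216 J.
23331 J < 108216 J, so only part of the ice melts and the system sits at 0 °C.
m_melted×334000 = 23331  ⇒  m_melted ≈ 0.06985 kg.

m_melted ≈ 0.0699 kg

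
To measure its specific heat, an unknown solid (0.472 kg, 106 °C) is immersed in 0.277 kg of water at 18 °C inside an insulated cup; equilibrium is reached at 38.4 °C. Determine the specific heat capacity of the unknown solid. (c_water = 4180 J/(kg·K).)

c ≈ 740 J/(kg·K)

Conservation of energy gives ΣQ = 0:
0.472×c×(38.4 − 106) + 0.277×4180×(38.4 − 18) = 0
-31.91 c = -23620
c = -23620/-31.91 ≈ 740.3 J/(kg·K)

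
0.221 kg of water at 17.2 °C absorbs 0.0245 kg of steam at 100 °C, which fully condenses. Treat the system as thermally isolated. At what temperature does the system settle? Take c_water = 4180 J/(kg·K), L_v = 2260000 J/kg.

T_f ≈ 79.4 °C

Energy conservation, ΣQ = 0:
condense steam: −0.0245×2260000 = −55370; condensate cools 100→T: 0.0245×4180×(T − 100) = 102.41(T − 100); original water: 923.78(T − 17.2)
1026.2 T = 55370 + 10241 + 15889 = 81500
T ≈ 79.42 °C (< 100 °C, so full condensation is consistent).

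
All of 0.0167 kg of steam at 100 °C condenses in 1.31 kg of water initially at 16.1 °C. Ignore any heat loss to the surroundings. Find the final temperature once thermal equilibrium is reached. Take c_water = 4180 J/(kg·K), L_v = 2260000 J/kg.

Let T be the final temperature. ΣQ_i = 0:
steam→water at 100 °C releases m L_v = 0.0167×2260000 = 37742
  condensate cools 100→T: 0.0167×4180×(T − 100) = 69.81(T − 100)
  water warms: 1.31×4180×(T − 16.1) = 5475.8(T − 16.1)
5545.6 T = 37742 + 6980.6 + 88160 = 132883
T ≈ 23.96 °C, under the boiling point, so the assumption holds.

T_f ≈ 24.0 °C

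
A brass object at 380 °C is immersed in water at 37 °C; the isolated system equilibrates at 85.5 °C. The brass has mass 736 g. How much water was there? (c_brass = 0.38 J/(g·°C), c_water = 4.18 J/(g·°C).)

m ≈ 406 g

Conservation of energy gives ΣQ = 0:
736·0.38·(85.5 − 380) + m·4.18·(85.5 − 37) = 0
202.73 m = 82366
m = 82366/202.73 ≈ 406.3 g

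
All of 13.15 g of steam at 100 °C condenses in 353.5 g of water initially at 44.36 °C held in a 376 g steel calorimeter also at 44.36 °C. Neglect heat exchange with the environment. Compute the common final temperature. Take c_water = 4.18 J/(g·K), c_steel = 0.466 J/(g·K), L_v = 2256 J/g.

Heat gained plus heat lost sum to zero:
steam→water at 100 °C releases m L_v = 13.15×2256 = 29666; condensed water 100 °C→T: 54.97(T − 100); original water: 1477.6(T − 44.36); steel cup: 376×0.466×(T − 44.36) = 175.22(T − 44.36)
1707.8 T = 29666 + 5496.7 + 73320 = 108483
T ≈ 63.52 °C — below 100 °C, confirming all the steam condensed.

T_f ≈ 63.5 °C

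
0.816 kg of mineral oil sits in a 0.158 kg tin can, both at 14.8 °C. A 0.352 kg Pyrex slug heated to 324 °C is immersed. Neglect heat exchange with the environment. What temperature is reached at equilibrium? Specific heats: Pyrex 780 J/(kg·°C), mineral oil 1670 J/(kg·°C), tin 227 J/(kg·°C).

T_f ≈ 65.5 °C

Net heat exchanged in the isolated system is zero:
0.352·780·(T − 324) + 0.816·1670·(T − 14.8) + 0.158·227·(T − 14.8) = 0
274.56(T − 324) + 1362.7(T − 14.8) + 35.87(T − 14.8) = 0
(274.56 + 1362.7 + 35.87) T = 274.56·324 + 1362.7·14.8 + 35.87·14.8
T ≈ 65.54 °C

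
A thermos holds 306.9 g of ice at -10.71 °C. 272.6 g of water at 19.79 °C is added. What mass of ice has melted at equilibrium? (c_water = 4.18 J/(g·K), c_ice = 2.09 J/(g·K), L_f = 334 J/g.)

m_melted ≈ 46.9 g

Water can give up m c ΔT = 272.6·4.18·19.79 = 22550 J before reaching 0 °C.
Warming the ice to 0 °C takes 306.9·2.09·10.71 = 6869.6 J, leaving 15680 J for melting.
To melt every bit of ice: 306.9·334 = 102505 J.
15680 J < 102505 J, so only part of the ice melts and the system sits at 0 °C.
m_melt = 15680 / L_f = 46.95 g.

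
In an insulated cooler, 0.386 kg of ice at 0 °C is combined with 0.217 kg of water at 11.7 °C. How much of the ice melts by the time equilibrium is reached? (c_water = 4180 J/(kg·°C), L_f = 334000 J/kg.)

m_melted ≈ 0.0318 kg

Cooling the water to 0 °C releases 0.217×4180×11.7 = 10613 J.
Melting all 0.386 kg of ice would need 0.386×334000 = 128924 J.
Since 10613 < 128924 J, not all the ice melts; equilibrium is at 0 °C.
m_melt = 10613 / L_f = 0.03177 kg.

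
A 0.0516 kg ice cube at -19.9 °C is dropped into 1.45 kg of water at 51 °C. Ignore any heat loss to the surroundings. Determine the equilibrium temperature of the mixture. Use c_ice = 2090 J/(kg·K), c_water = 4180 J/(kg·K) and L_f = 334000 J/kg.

T_f ≈ 46.2 °C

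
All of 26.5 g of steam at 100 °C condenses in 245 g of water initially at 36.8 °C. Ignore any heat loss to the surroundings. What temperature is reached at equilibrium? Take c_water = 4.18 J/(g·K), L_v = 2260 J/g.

T_f ≈ 95.7 °C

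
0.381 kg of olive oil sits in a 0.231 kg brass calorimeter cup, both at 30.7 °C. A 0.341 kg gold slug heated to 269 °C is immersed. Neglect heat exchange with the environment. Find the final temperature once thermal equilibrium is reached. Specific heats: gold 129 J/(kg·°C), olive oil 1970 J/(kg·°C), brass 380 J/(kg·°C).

Conservation of energy gives ΣQ = 0:
0.341×129×(T − 269) + 0.381×1970×(T − 30.7) + 0.231×380×(T − 30.7) = 0
43.99(T − 269) + 750.57(T − 30.7) + 87.78(T − 30.7) = 0
(43.99 + 750.57 + 87.78) T = 43.99×269 + 750.57×30.7 + 87.78×30.7
T = 37570 / 882.34 = 42.6 °C

T_f ≈ 42.6 °C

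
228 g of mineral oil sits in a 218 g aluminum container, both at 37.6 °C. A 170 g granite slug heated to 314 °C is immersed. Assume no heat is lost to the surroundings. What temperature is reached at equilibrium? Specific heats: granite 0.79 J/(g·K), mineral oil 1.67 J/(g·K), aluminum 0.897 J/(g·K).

Energy conservation, ΣQ = 0:
170×0.79×(T − 314) + 228×1.67×(T − 37.6) + 218×0.897×(T − 37.6) = 0
134.3(T − 314) + 380.76(T − 37.6) + 195.55(T − 37.6) = 0
710.61 T = 63839
T ≈ 89.84 °C

T_f ≈ 89.8 °C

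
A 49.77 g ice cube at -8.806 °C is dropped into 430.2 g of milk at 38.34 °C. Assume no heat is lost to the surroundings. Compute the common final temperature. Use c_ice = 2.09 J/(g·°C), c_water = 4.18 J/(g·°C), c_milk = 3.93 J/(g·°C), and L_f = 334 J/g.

T_f ≈ 24.9 °C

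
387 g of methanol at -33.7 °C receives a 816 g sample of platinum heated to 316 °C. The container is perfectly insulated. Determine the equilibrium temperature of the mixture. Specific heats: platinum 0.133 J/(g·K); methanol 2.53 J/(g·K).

T_f ≈ 1.2 °C

Setting the total heat transfer to zero:
816·0.133·(T − 316) + 387·2.53·(T − (-33.7)) = 0
108.53(T − 316) + 979.11(T − (-33.7)) = 0
(108.53 + 979.11) T = 108.53·316 + 979.11·(-33.7)
T ≈ 1.19 °C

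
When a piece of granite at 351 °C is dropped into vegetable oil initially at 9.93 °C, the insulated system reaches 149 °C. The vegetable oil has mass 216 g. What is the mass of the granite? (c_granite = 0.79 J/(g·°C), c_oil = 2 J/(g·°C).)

Heat lost by the granite = heat gained by the oil:
m·0.79·(351 − 149) = 216·2·(149 − 9.93)
159.58 m = 60078  ⇒  m ≈ 376.5 g

m ≈ 376 g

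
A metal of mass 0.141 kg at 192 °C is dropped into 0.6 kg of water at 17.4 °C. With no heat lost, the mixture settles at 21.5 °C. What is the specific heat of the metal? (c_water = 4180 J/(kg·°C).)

c ≈ 428 J/(kg·°C)

Heat lost by the metal = heat gained by the water:
0.141×c×(192 − 21.5) = 0.6×4180×(21.5 − 17.4)
24.04 c = 10283  ⇒  c ≈ 427.7 J/(kg·°C)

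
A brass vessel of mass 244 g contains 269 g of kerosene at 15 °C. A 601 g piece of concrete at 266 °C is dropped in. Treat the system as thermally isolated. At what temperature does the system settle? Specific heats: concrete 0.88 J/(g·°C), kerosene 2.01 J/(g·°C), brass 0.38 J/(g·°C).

T_f = Σ m_i c_i T_i / Σ m_i c_i:
T_f = (528.88*266 + 540.69*15 + 92.72*15) / (528.88 + 540.69 + 92.72)
    = 150183 / 1162.3 ≈ 129.21 °C

T_f ≈ 129.2 °C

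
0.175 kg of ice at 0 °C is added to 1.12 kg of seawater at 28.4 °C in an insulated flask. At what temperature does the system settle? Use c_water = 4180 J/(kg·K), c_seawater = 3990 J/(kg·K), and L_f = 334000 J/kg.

T_f ≈ 13.2 °C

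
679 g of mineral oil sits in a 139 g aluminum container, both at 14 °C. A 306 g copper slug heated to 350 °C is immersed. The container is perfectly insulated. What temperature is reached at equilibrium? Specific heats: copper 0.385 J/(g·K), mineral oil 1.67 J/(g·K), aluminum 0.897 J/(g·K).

T_f is the heat-capacity-weighted average of the initial temperatures:
T_f = (117.81*350 + 1133.9*14 + 124.68*14) / (117.81 + 1133.9 + 124.68)
    = 58854 / 1376.4 ≈ 42.76 °C

T_f ≈ 42.8 °C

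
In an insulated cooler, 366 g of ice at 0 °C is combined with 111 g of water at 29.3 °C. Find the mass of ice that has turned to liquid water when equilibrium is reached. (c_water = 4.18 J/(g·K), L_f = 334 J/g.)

Heat available from the water dropping to 0 °C: 111·4.18·29.3 = 13595 J.
To melt every bit of ice: 366·334 = 122244 J.
That's not enough to melt it all — equilibrium is at 0 °C with ice remaining.
m_melted·334 = 13595  ⇒  m_melted ≈ 40.7 g.

m_melted ≈ 40.7 g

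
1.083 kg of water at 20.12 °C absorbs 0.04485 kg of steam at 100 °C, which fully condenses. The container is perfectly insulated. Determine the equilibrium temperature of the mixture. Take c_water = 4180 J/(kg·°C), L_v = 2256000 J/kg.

T_f ≈ 44.8 °C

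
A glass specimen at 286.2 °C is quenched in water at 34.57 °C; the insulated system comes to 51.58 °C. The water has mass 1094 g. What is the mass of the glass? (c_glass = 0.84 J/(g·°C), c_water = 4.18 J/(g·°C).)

m ≈ 395 g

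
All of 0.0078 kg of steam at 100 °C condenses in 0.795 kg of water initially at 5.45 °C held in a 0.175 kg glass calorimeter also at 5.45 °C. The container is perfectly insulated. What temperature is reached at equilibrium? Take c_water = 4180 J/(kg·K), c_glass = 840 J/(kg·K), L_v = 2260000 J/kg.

Heat gained plus heat lost sum to zero:
latent heat released on condensation: 0.0078×2260000 = 17628
  condensed water 100 °C→T: 32.6(T − 100)
  water warms: 0.795×4180×(T − 5.45) = 3323.1(T − 5.45)
  cup: 147(T − 5.45)
3502.7 T = 17628 + 3260.4 + 18912 = 39800
T ≈ 11.36 °C (< 100 °C, so full condensation is consistent).

T_f ≈ 11.4 °C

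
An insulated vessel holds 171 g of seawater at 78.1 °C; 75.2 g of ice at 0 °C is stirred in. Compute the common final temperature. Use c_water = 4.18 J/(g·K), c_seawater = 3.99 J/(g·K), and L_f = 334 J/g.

T_f ≈ 28.3 °C

Energy conservation, ΣQ = 0:
melt ice: 75.2×334 = 25117
  warm the meltwater: 314.34 T
  seawater: 682.29(T − 78.1)
996.63 T = 53287 − 25117 = 28170
T ≈ 28.27 °C. Since T > 0 °C, the all-ice-melts assumption holds.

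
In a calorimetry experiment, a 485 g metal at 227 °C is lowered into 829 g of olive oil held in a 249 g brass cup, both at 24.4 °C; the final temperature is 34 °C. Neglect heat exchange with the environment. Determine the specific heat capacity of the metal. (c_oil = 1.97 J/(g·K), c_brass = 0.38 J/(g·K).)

Energy conservation, ΣQ = 0:
485×c×(34 − 227) + 829×1.97×(34 − 24.4) + 249×0.38×(34 − 24.4) = 0
-93605 c = -16586
c = -16586/-93605 ≈ 0.1772 J/(g·K)

c ≈ 0.177 J/(g·K)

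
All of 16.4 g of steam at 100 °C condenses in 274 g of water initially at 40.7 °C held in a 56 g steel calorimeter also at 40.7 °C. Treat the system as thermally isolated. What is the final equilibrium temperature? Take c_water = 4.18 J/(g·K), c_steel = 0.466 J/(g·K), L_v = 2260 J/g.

Energy balance with sensible and latent terms:
latent heat released on condensation: 16.4×2260 = 37064; condensate cools 100→T: 16.4×4.18×(T − 100) = 68.55(T − 100); water warms: 274×4.18×(T − 40.7) = 1145.3(T − 40.7); steel cup: 56×0.466×(T − 40.7) = 26.1(T − 40.7)
1240 T = 37064 + 6855.2 + 47677 = 91596
T ≈ 73.87 °C, under the boiling point, so the assumption holds.

T_f ≈ 73.9 °C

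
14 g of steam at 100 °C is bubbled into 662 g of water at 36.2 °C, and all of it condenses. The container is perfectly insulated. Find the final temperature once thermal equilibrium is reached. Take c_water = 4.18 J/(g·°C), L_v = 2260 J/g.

T_f ≈ 48.7 °C

Conservation of energy gives ΣQ = 0:
steam→water at 100 °C releases m L_v = 14×2260 = 31640; condensate cools 100→T: 14×4.18×(T − 100) = 58.52(T − 100); water warms: 662×4.18×(T − 36.2) = 2767.2(T − 36.2)
2825.7 T = 31640 + 5852 + 100171 = 137663
T ≈ 48.72 °C — below 100 °C, confirming all the steam condensed.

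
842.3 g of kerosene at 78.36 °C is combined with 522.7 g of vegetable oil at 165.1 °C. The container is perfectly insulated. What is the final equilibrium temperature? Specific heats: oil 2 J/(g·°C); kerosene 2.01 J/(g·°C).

T_f ≈ 111.5 °C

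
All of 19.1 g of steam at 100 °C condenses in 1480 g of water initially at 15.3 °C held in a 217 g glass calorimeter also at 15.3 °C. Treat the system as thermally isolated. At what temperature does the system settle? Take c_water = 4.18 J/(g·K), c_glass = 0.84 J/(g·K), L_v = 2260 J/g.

T_f ≈ 23.0 °C

Energy balance with sensible and latent terms:
steam→water at 100 °C releases m L_v = 19.1×2260 = 43166
  condensed water 100 °C→T: 79.84(T − 100)
  original water: 6186.4(T − 15.3)
  glass cup: 217×0.84×(T − 15.3) = 182.28(T − 15.3)
6448.5 T = 43166 + 7983.8 + 97441 = 148591
T ≈ 23.04 °C (< 100 °C, so full condensation is consistent).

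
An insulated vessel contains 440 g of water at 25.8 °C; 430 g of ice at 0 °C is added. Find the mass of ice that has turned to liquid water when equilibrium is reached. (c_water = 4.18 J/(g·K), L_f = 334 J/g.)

m_melted ≈ 142 g

Heat available from the water dropping to 0 °C: 440×4.18×25.8 = 47451 J.
Fully melting the ice requires m_ice L_f = 430×334 = 143620 J.
That's not enough to melt it all — equilibrium is at 0 °C with ice remaining.
Mass melted = 47451/334 ≈ 142.1 g.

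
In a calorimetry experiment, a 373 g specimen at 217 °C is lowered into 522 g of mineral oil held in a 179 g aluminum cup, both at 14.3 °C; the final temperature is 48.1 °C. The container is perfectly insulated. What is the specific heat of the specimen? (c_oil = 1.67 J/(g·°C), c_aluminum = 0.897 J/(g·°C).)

c ≈ 0.554 J/(g·°C)

Taking heat into each body as positive, Σ m c ΔT = 0:
373·c·(48.1 − 217) + 522·1.67·(48.1 − 14.3) + 179·0.897·(48.1 − 14.3) = 0
-63000 c = -34892
c = -34892/-63000 ≈ 0.5538 J/(g·°C)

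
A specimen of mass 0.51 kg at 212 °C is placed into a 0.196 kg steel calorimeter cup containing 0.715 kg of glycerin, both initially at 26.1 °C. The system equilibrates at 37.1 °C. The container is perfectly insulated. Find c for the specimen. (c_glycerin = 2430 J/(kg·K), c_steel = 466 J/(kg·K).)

Heat gained plus heat lost sum to zero:
0.51×c×(37.1 − 212) + 0.715×2430×(37.1 − 26.1) + 0.196×466×(37.1 − 26.1) = 0
-89.2 c = -20117
c = -20117/-89.2 ≈ 225.5 J/(kg·K)

c ≈ 226 J/(kg·K)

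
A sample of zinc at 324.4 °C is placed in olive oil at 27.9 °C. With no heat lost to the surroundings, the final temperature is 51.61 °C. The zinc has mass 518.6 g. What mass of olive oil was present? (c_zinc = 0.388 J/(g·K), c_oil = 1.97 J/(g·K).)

m ≈ 1180 g

Let T be the final temperature. ΣQ_i = 0:
518.6×0.388×(51.61 − 324.4) + m×1.97×(51.61 − 27.9) = 0
46.71 m = 54890
m = 54890/46.71 ≈ 1175 g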